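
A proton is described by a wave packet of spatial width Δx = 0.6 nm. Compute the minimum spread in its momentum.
8.788 × 10^-26 kg·m/s

For a wave packet, the spatial width Δx and momentum spread Δp are related by the uncertainty principle:
ΔxΔp ≥ ℏ/2

The minimum momentum spread is:
Δp_min = ℏ/(2Δx)
Δp_min = (1.055e-34 J·s) / (2 × 6.000e-10 m)
Δp_min = 8.788e-26 kg·m/s

A wave packet cannot have both a well-defined position and well-defined momentum.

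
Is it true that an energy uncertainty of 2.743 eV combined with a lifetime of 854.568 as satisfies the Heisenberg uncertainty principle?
Yes, it satisfies the uncertainty relation.

Calculate the product ΔEΔt:
ΔE = 2.743 eV = 4.395e-19 J
ΔEΔt = (4.395e-19 J) × (8.546e-16 s)
ΔEΔt = 3.756e-34 J·s

Compare to the minimum allowed value ℏ/2:
ℏ/2 = 5.273e-35 J·s

Since ΔEΔt = 3.756e-34 J·s ≥ 5.273e-35 J·s = ℏ/2,
this satisfies the uncertainty relation.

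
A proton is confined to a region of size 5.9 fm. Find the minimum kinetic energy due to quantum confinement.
149.022 keV

Using the uncertainty principle:

1. Position uncertainty: Δx ≈ 5.900e-15 m
2. Minimum momentum uncertainty: Δp = ℏ/(2Δx) = 8.937e-21 kg·m/s
3. Minimum kinetic energy:
   KE = (Δp)²/(2m) = (8.937e-21)²/(2 × 1.673e-27 kg)
   KE = 2.388e-14 J = 149.022 keV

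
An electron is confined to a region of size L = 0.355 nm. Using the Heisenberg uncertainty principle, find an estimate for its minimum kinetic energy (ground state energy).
75.580 meV

Using the uncertainty principle to estimate ground state energy:

1. The position uncertainty is approximately the confinement size:
   Δx ≈ L = 3.550e-10 m

2. From ΔxΔp ≥ ℏ/2, the minimum momentum uncertainty is:
   Δp ≈ ℏ/(2L) = 1.485e-25 kg·m/s

3. The kinetic energy is approximately:
   KE ≈ (Δp)²/(2m) = (1.485e-25)²/(2 × 9.109e-31 kg)
   KE ≈ 1.211e-20 J = 75.580 meV

This is an order-of-magnitude estimate of the ground state energy.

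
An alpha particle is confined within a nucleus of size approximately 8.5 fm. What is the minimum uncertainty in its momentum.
6.203 × 10^-21 kg·m/s

Using the Heisenberg uncertainty principle:
ΔxΔp ≥ ℏ/2

With Δx ≈ L = 8.500e-15 m (the confinement size):
Δp_min = ℏ/(2Δx)
Δp_min = (1.055e-34 J·s) / (2 × 8.500e-15 m)
Δp_min = 6.203e-21 kg·m/s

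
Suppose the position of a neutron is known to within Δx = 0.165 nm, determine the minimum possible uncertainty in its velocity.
190.795 m/s

Using the Heisenberg uncertainty principle and Δp = mΔv:
ΔxΔp ≥ ℏ/2
Δx(mΔv) ≥ ℏ/2

The minimum uncertainty in velocity is:
Δv_min = ℏ/(2mΔx)
Δv_min = (1.055e-34 J·s) / (2 × 1.675e-27 kg × 1.650e-10 m)
Δv_min = 1.908e+02 m/s = 190.795 m/s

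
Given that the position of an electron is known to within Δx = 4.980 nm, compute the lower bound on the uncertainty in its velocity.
11.623 km/s

Using the Heisenberg uncertainty principle and Δp = mΔv:
ΔxΔp ≥ ℏ/2
Δx(mΔv) ≥ ℏ/2

The minimum uncertainty in velocity is:
Δv_min = ℏ/(2mΔx)
Δv_min = (1.055e-34 J·s) / (2 × 9.109e-31 kg × 4.980e-09 m)
Δv_min = 1.162e+04 m/s = 11.623 km/s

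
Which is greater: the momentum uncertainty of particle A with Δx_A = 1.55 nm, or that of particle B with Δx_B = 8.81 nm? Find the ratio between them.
Particle A has the larger minimum momentum uncertainty, by a factor of 5.68.

For each particle, the minimum momentum uncertainty is Δp_min = ℏ/(2Δx):

Particle A: Δp_A = ℏ/(2×1.550e-09 m) = 3.402e-26 kg·m/s
Particle B: Δp_B = ℏ/(2×8.810e-09 m) = 5.985e-27 kg·m/s

Ratio: Δp_A/Δp_B = 5.68

Since Δp_min ∝ 1/Δx, the particle with smaller position uncertainty (A) has larger momentum uncertainty.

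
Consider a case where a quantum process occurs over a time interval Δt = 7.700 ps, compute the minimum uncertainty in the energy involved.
42.741 μeV

Using the energy-time uncertainty principle:
ΔEΔt ≥ ℏ/2

The minimum uncertainty in energy is:
ΔE_min = ℏ/(2Δt)
ΔE_min = (1.055e-34 J·s) / (2 × 7.700e-12 s)
ΔE_min = 6.848e-24 J = 42.741 μeV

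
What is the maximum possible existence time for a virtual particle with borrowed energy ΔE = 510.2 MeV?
6.451 × 10^-25 s

Using the energy-time uncertainty principle:
ΔEΔt ≥ ℏ/2

For a virtual particle borrowing energy ΔE, the maximum lifetime is:
Δt_max = ℏ/(2ΔE)

Converting energy:
ΔE = 510.2 MeV = 8.174e-11 J

Δt_max = (1.055e-34 J·s) / (2 × 8.174e-11 J)
Δt_max = 6.451e-25 s = 6.451 × 10^-25 s

Virtual particles with higher borrowed energy exist for shorter times.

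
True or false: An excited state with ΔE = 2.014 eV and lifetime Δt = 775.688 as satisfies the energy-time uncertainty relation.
Yes, it satisfies the uncertainty relation.

Calculate the product ΔEΔt:
ΔE = 2.014 eV = 3.227e-19 J
ΔEΔt = (3.227e-19 J) × (7.757e-16 s)
ΔEΔt = 2.503e-34 J·s

Compare to the minimum allowed value ℏ/2:
ℏ/2 = 5.273e-35 J·s

Since ΔEΔt = 2.503e-34 J·s ≥ 5.273e-35 J·s = ℏ/2,
this satisfies the uncertainty relation.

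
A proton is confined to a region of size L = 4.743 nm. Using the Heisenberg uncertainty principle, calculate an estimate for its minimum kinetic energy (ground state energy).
230.594 neV

Using the uncertainty principle to estimate ground state energy:

1. The position uncertainty is approximately the confinement size:
   Δx ≈ L = 4.743e-09 m

2. From ΔxΔp ≥ ℏ/2, the minimum momentum uncertainty is:
   Δp ≈ ℏ/(2L) = 1.112e-26 kg·m/s

3. The kinetic energy is approximately:
   KE ≈ (Δp)²/(2m) = (1.112e-26)²/(2 × 1.673e-27 kg)
   KE ≈ 3.695e-26 J = 230.594 neV

This is an order-of-magnitude estimate of the ground state energy.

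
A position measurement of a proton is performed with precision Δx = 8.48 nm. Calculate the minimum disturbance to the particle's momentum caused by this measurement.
6.218 × 10^-27 kg·m/s

The uncertainty principle implies that measuring position disturbs momentum:
ΔxΔp ≥ ℏ/2

When we measure position with precision Δx, we necessarily introduce a momentum uncertainty:
Δp ≥ ℏ/(2Δx)
Δp_min = (1.055e-34 J·s) / (2 × 8.480e-09 m)
Δp_min = 6.218e-27 kg·m/s

The more precisely we measure position, the greater the momentum disturbance.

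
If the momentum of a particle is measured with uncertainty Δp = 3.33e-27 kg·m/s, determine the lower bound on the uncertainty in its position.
15.834 nm

Using the Heisenberg uncertainty principle:
ΔxΔp ≥ ℏ/2

The minimum uncertainty in position is:
Δx_min = ℏ/(2Δp)
Δx_min = (1.055e-34 J·s) / (2 × 3.330e-27 kg·m/s)
Δx_min = 1.583e-08 m = 15.834 nm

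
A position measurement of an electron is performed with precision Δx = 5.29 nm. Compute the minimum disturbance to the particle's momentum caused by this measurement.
9.968 × 10^-27 kg·m/s

The uncertainty principle implies that measuring position disturbs momentum:
ΔxΔp ≥ ℏ/2

When we measure position with precision Δx, we necessarily introduce a momentum uncertainty:
Δp ≥ ℏ/(2Δx)
Δp_min = (1.055e-34 J·s) / (2 × 5.290e-09 m)
Δp_min = 9.968e-27 kg·m/s

The more precisely we measure position, the greater the momentum disturbance.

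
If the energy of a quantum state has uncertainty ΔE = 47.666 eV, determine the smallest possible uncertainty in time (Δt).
6.904 as

Using the energy-time uncertainty principle:
ΔEΔt ≥ ℏ/2

The minimum uncertainty in time is:
Δt_min = ℏ/(2ΔE)
Δt_min = (1.055e-34 J·s) / (2 × 7.637e-18 J)
Δt_min = 6.904e-18 s = 6.904 as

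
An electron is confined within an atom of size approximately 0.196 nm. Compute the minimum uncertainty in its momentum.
2.690 × 10^-25 kg·m/s

Using the Heisenberg uncertainty principle:
ΔxΔp ≥ ℏ/2

With Δx ≈ L = 1.960e-10 m (the confinement size):
Δp_min = ℏ/(2Δx)
Δp_min = (1.055e-34 J·s) / (2 × 1.960e-10 m)
Δp_min = 2.690e-25 kg·m/s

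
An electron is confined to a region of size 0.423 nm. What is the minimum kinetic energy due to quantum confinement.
53.233 meV

Using the uncertainty principle:

1. Position uncertainty: Δx ≈ 4.230e-10 m
2. Minimum momentum uncertainty: Δp = ℏ/(2Δx) = 1.247e-25 kg·m/s
3. Minimum kinetic energy:
   KE = (Δp)²/(2m) = (1.247e-25)²/(2 × 9.109e-31 kg)
   KE = 8.529e-21 J = 53.233 meV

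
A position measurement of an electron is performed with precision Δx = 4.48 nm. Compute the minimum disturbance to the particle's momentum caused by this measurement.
1.177 × 10^-26 kg·m/s

The uncertainty principle implies that measuring position disturbs momentum:
ΔxΔp ≥ ℏ/2

When we measure position with precision Δx, we necessarily introduce a momentum uncertainty:
Δp ≥ ℏ/(2Δx)
Δp_min = (1.055e-34 J·s) / (2 × 4.480e-09 m)
Δp_min = 1.177e-26 kg·m/s

The more precisely we measure position, the greater the momentum disturbance.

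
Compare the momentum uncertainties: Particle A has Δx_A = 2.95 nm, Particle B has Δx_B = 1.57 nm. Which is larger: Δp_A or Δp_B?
Particle B has the larger minimum momentum uncertainty, by a factor of 1.88.

For each particle, the minimum momentum uncertainty is Δp_min = ℏ/(2Δx):

Particle A: Δp_A = ℏ/(2×2.950e-09 m) = 1.787e-26 kg·m/s
Particle B: Δp_B = ℏ/(2×1.570e-09 m) = 3.359e-26 kg·m/s

Ratio: Δp_B/Δp_A = 1.88

Since Δp_min ∝ 1/Δx, the particle with smaller position uncertainty (B) has larger momentum uncertainty.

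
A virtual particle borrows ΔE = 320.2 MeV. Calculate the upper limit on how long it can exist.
1.028 ys

Using the energy-time uncertainty principle:
ΔEΔt ≥ ℏ/2

For a virtual particle borrowing energy ΔE, the maximum lifetime is:
Δt_max = ℏ/(2ΔE)

Converting energy:
ΔE = 320.2 MeV = 5.130e-11 J

Δt_max = (1.055e-34 J·s) / (2 × 5.130e-11 J)
Δt_max = 1.028e-24 s = 1.028 ys

Virtual particles with higher borrowed energy exist for shorter times.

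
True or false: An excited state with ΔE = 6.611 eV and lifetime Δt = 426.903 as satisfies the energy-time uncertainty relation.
Yes, it satisfies the uncertainty relation.

Calculate the product ΔEΔt:
ΔE = 6.611 eV = 1.059e-18 J
ΔEΔt = (1.059e-18 J) × (4.269e-16 s)
ΔEΔt = 4.522e-34 J·s

Compare to the minimum allowed value ℏ/2:
ℏ/2 = 5.273e-35 J·s

Since ΔEΔt = 4.522e-34 J·s ≥ 5.273e-35 J·s = ℏ/2,
this satisfies the uncertainty relation.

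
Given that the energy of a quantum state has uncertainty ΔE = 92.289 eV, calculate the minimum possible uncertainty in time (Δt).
3.566 as

Using the energy-time uncertainty principle:
ΔEΔt ≥ ℏ/2

The minimum uncertainty in time is:
Δt_min = ℏ/(2ΔE)
Δt_min = (1.055e-34 J·s) / (2 × 1.479e-17 J)
Δt_min = 3.566e-18 s = 3.566 as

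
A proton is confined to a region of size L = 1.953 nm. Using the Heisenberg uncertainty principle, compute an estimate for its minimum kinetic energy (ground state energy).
1.360 μeV

Using the uncertainty principle to estimate ground state energy:

1. The position uncertainty is approximately the confinement size:
   Δx ≈ L = 1.953e-09 m

2. From ΔxΔp ≥ ℏ/2, the minimum momentum uncertainty is:
   Δp ≈ ℏ/(2L) = 2.700e-26 kg·m/s

3. The kinetic energy is approximately:
   KE ≈ (Δp)²/(2m) = (2.700e-26)²/(2 × 1.673e-27 kg)
   KE ≈ 2.179e-25 J = 1.360 μeV

This is an order-of-magnitude estimate of the ground state energy.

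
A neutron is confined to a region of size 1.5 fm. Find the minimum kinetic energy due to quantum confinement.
2.302 MeV

Using the uncertainty principle:

1. Position uncertainty: Δx ≈ 1.500e-15 m
2. Minimum momentum uncertainty: Δp = ℏ/(2Δx) = 3.515e-20 kg·m/s
3. Minimum kinetic energy:
   KE = (Δp)²/(2m) = (3.515e-20)²/(2 × 1.675e-27 kg)
   KE = 3.689e-13 J = 2.302 MeV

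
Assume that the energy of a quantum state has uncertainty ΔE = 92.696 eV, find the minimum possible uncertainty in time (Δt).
3.550 as

Using the energy-time uncertainty principle:
ΔEΔt ≥ ℏ/2

The minimum uncertainty in time is:
Δt_min = ℏ/(2ΔE)
Δt_min = (1.055e-34 J·s) / (2 × 1.485e-17 J)
Δt_min = 3.550e-18 s = 3.550 as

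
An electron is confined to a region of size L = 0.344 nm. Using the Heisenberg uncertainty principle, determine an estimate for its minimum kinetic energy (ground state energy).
80.491 meV

Using the uncertainty principle to estimate ground state energy:

1. The position uncertainty is approximately the confinement size:
   Δx ≈ L = 3.440e-10 m

2. From ΔxΔp ≥ ℏ/2, the minimum momentum uncertainty is:
   Δp ≈ ℏ/(2L) = 1.533e-25 kg·m/s

3. The kinetic energy is approximately:
   KE ≈ (Δp)²/(2m) = (1.533e-25)²/(2 × 9.109e-31 kg)
   KE ≈ 1.290e-20 J = 80.491 meV

This is an order-of-magnitude estimate of the ground state energy.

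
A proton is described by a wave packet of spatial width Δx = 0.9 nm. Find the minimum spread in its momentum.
5.859 × 10^-26 kg·m/s

For a wave packet, the spatial width Δx and momentum spread Δp are related by the uncertainty principle:
ΔxΔp ≥ ℏ/2

The minimum momentum spread is:
Δp_min = ℏ/(2Δx)
Δp_min = (1.055e-34 J·s) / (2 × 9.000e-10 m)
Δp_min = 5.859e-26 kg·m/s

A wave packet cannot have both a well-defined position and well-defined momentum.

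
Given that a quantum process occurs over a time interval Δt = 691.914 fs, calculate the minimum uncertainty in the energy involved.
475.646 μeV

Using the energy-time uncertainty principle:
ΔEΔt ≥ ℏ/2

The minimum uncertainty in energy is:
ΔE_min = ℏ/(2Δt)
ΔE_min = (1.055e-34 J·s) / (2 × 6.919e-13 s)
ΔE_min = 7.621e-23 J = 475.646 μeV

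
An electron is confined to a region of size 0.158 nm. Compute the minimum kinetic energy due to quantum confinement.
381.548 meV

Using the uncertainty principle:

1. Position uncertainty: Δx ≈ 1.580e-10 m
2. Minimum momentum uncertainty: Δp = ℏ/(2Δx) = 3.337e-25 kg·m/s
3. Minimum kinetic energy:
   KE = (Δp)²/(2m) = (3.337e-25)²/(2 × 9.109e-31 kg)
   KE = 6.113e-20 J = 381.548 meV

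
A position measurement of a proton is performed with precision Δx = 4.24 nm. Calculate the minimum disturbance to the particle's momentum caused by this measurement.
1.244 × 10^-26 kg·m/s

The uncertainty principle implies that measuring position disturbs momentum:
ΔxΔp ≥ ℏ/2

When we measure position with precision Δx, we necessarily introduce a momentum uncertainty:
Δp ≥ ℏ/(2Δx)
Δp_min = (1.055e-34 J·s) / (2 × 4.240e-09 m)
Δp_min = 1.244e-26 kg·m/s

The more precisely we measure position, the greater the momentum disturbance.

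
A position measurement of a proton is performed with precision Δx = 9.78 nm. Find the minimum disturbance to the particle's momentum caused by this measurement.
5.391 × 10^-27 kg·m/s

The uncertainty principle implies that measuring position disturbs momentum:
ΔxΔp ≥ ℏ/2

When we measure position with precision Δx, we necessarily introduce a momentum uncertainty:
Δp ≥ ℏ/(2Δx)
Δp_min = (1.055e-34 J·s) / (2 × 9.780e-09 m)
Δp_min = 5.391e-27 kg·m/s

The more precisely we measure position, the greater the momentum disturbance.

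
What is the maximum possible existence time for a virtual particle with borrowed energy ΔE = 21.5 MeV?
15.307 ys

Using the energy-time uncertainty principle:
ΔEΔt ≥ ℏ/2

For a virtual particle borrowing energy ΔE, the maximum lifetime is:
Δt_max = ℏ/(2ΔE)

Converting energy:
ΔE = 21.5 MeV = 3.445e-12 J

Δt_max = (1.055e-34 J·s) / (2 × 3.445e-12 J)
Δt_max = 1.531e-23 s = 15.307 ys

Virtual particles with higher borrowed energy exist for shorter times.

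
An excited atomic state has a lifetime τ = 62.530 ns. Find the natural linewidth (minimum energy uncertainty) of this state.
5.263 neV

Using the energy-time uncertainty principle:
ΔEΔt ≥ ℏ/2

The lifetime τ represents the time uncertainty Δt.
The natural linewidth (minimum energy uncertainty) is:

ΔE = ℏ/(2τ)
ΔE = (1.055e-34 J·s) / (2 × 6.253e-08 s)
ΔE = 8.433e-28 J = 5.263 neV

This natural linewidth limits the precision of spectroscopic measurements.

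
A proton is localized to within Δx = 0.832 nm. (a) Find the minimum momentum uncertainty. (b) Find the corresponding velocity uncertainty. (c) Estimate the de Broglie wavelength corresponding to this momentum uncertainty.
(a) Δp_min = 6.338 × 10^-26 kg·m/s
(b) Δv_min = 37.890 m/s
(c) λ_dB = 10.455 nm

Step-by-step:

(a) From the uncertainty principle:
Δp_min = ℏ/(2Δx) = (1.055e-34 J·s)/(2 × 8.320e-10 m) = 6.338e-26 kg·m/s

(b) The velocity uncertainty:
Δv = Δp/m = (6.338e-26 kg·m/s)/(1.673e-27 kg) = 3.789e+01 m/s = 37.890 m/s

(c) The de Broglie wavelength for this momentum:
λ = h/p = (6.626e-34 J·s)/(6.338e-26 kg·m/s) = 1.046e-08 m = 10.455 nm

Note: The de Broglie wavelength is comparable to the localization size, as expected from wave-particle duality.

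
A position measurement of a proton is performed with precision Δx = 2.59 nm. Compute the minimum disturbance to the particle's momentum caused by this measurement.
2.036 × 10^-26 kg·m/s

The uncertainty principle implies that measuring position disturbs momentum:
ΔxΔp ≥ ℏ/2

When we measure position with precision Δx, we necessarily introduce a momentum uncertainty:
Δp ≥ ℏ/(2Δx)
Δp_min = (1.055e-34 J·s) / (2 × 2.590e-09 m)
Δp_min = 2.036e-26 kg·m/s

The more precisely we measure position, the greater the momentum disturbance.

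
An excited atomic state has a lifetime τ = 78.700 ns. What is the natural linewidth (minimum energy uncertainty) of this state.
4.182 neV

Using the energy-time uncertainty principle:
ΔEΔt ≥ ℏ/2

The lifetime τ represents the time uncertainty Δt.
The natural linewidth (minimum energy uncertainty) is:

ΔE = ℏ/(2τ)
ΔE = (1.055e-34 J·s) / (2 × 7.870e-08 s)
ΔE = 6.700e-28 J = 4.182 neV

This natural linewidth limits the precision of spectroscopic measurements.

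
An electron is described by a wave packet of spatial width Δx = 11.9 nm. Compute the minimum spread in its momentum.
4.431 × 10^-27 kg·m/s

For a wave packet, the spatial width Δx and momentum spread Δp are related by the uncertainty principle:
ΔxΔp ≥ ℏ/2

The minimum momentum spread is:
Δp_min = ℏ/(2Δx)
Δp_min = (1.055e-34 J·s) / (2 × 1.190e-08 m)
Δp_min = 4.431e-27 kg·m/s

A wave packet cannot have both a well-defined position and well-defined momentum.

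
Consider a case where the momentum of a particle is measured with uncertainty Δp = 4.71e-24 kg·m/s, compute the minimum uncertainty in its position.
11.195 pm

Using the Heisenberg uncertainty principle:
ΔxΔp ≥ ℏ/2

The minimum uncertainty in position is:
Δx_min = ℏ/(2Δp)
Δx_min = (1.055e-34 J·s) / (2 × 4.710e-24 kg·m/s)
Δx_min = 1.120e-11 m = 11.195 pm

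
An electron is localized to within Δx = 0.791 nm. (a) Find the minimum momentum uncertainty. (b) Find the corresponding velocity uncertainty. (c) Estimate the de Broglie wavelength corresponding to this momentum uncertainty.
(a) Δp_min = 6.666 × 10^-26 kg·m/s
(b) Δv_min = 73.178 km/s
(c) λ_dB = 9.940 nm

Step-by-step:

(a) From the uncertainty principle:
Δp_min = ℏ/(2Δx) = (1.055e-34 J·s)/(2 × 7.910e-10 m) = 6.666e-26 kg·m/s

(b) The velocity uncertainty:
Δv = Δp/m = (6.666e-26 kg·m/s)/(9.109e-31 kg) = 7.318e+04 m/s = 73.178 km/s

(c) The de Broglie wavelength for this momentum:
λ = h/p = (6.626e-34 J·s)/(6.666e-26 kg·m/s) = 9.940e-09 m = 9.940 nm

Note: The de Broglie wavelength is comparable to the localization size, as expected from wave-particle duality.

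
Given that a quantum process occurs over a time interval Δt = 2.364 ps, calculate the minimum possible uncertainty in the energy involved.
139.216 μeV

Using the energy-time uncertainty principle:
ΔEΔt ≥ ℏ/2

The minimum uncertainty in energy is:
ΔE_min = ℏ/(2Δt)
ΔE_min = (1.055e-34 J·s) / (2 × 2.364e-12 s)
ΔE_min = 2.230e-23 J = 139.216 μeV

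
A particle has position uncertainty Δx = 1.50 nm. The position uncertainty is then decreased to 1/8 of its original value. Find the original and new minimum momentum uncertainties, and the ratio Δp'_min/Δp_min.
Original Δp_min = 3.515 × 10^-26 kg·m/s; new Δp'_min = 2.812 × 10^-25 kg·m/s; ratio Δp'_min/Δp_min = 8.

From the uncertainty principle ΔxΔp ≥ ℏ/2, the minimum momentum uncertainty is Δp_min = ℏ/(2Δx).

Original (Δx = 1.50 nm = 1.500e-09 m):
Δp_min = (1.055e-34 J·s)/(2 × 1.500e-09 m) = 3.515e-26 kg·m/s

When Δx → (1/8)Δx:
Δp'_min = ℏ/(2 × (1/8)Δx) = 8 × ℏ/(2Δx) = 8 × Δp_min
Δp'_min = 8 × 3.515e-26 kg·m/s = 2.812e-25 kg·m/s

Since Δp_min ∝ 1/Δx, when Δx is decreased to 1/8 of its original value, Δp_min increases to 8 times its original value.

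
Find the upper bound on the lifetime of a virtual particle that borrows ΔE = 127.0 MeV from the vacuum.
2.591 ys

Using the energy-time uncertainty principle:
ΔEΔt ≥ ℏ/2

For a virtual particle borrowing energy ΔE, the maximum lifetime is:
Δt_max = ℏ/(2ΔE)

Converting energy:
ΔE = 127.0 MeV = 2.035e-11 J

Δt_max = (1.055e-34 J·s) / (2 × 2.035e-11 J)
Δt_max = 2.591e-24 s = 2.591 ys

Virtual particles with higher borrowed energy exist for shorter times.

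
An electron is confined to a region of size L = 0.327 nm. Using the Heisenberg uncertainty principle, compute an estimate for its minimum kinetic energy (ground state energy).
89.077 meV

Using the uncertainty principle to estimate ground state energy:

1. The position uncertainty is approximately the confinement size:
   Δx ≈ L = 3.270e-10 m

2. From ΔxΔp ≥ ℏ/2, the minimum momentum uncertainty is:
   Δp ≈ ℏ/(2L) = 1.612e-25 kg·m/s

3. The kinetic energy is approximately:
   KE ≈ (Δp)²/(2m) = (1.612e-25)²/(2 × 9.109e-31 kg)
   KE ≈ 1.427e-20 J = 89.077 meV

This is an order-of-magnitude estimate of the ground state energy.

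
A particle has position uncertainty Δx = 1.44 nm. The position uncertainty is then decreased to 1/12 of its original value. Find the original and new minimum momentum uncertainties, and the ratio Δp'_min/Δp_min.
Original Δp_min = 3.662 × 10^-26 kg·m/s; new Δp'_min = 4.394 × 10^-25 kg·m/s; ratio Δp'_min/Δp_min = 12.

From the uncertainty principle ΔxΔp ≥ ℏ/2, the minimum momentum uncertainty is Δp_min = ℏ/(2Δx).

Original (Δx = 1.44 nm = 1.440e-09 m):
Δp_min = (1.055e-34 J·s)/(2 × 1.440e-09 m) = 3.662e-26 kg·m/s

When Δx → (1/12)Δx:
Δp'_min = ℏ/(2 × (1/12)Δx) = 12 × ℏ/(2Δx) = 12 × Δp_min
Δp'_min = 12 × 3.662e-26 kg·m/s = 4.394e-25 kg·m/s

Since Δp_min ∝ 1/Δx, when Δx is decreased to 1/12 of its original value, Δp_min increases to 12 times its original value.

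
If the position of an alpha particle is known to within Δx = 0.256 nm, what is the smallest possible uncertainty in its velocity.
30.998 m/s

Using the Heisenberg uncertainty principle and Δp = mΔv:
ΔxΔp ≥ ℏ/2
Δx(mΔv) ≥ ℏ/2

The minimum uncertainty in velocity is:
Δv_min = ℏ/(2mΔx)
Δv_min = (1.055e-34 J·s) / (2 × 6.645e-27 kg × 2.560e-10 m)
Δv_min = 3.100e+01 m/s = 30.998 m/s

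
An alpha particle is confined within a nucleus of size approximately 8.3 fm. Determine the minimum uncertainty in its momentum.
6.353 × 10^-21 kg·m/s

Using the Heisenberg uncertainty principle:
ΔxΔp ≥ ℏ/2

With Δx ≈ L = 8.300e-15 m (the confinement size):
Δp_min = ℏ/(2Δx)
Δp_min = (1.055e-34 J·s) / (2 × 8.300e-15 m)
Δp_min = 6.353e-21 kg·m/s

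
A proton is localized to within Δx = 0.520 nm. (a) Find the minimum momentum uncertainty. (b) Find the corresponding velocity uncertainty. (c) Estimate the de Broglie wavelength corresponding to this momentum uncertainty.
(a) Δp_min = 1.014 × 10^-25 kg·m/s
(b) Δv_min = 60.624 m/s
(c) λ_dB = 6.535 nm

Step-by-step:

(a) From the uncertainty principle:
Δp_min = ℏ/(2Δx) = (1.055e-34 J·s)/(2 × 5.200e-10 m) = 1.014e-25 kg·m/s

(b) The velocity uncertainty:
Δv = Δp/m = (1.014e-25 kg·m/s)/(1.673e-27 kg) = 6.062e+01 m/s = 60.624 m/s

(c) The de Broglie wavelength for this momentum:
λ = h/p = (6.626e-34 J·s)/(1.014e-25 kg·m/s) = 6.535e-09 m = 6.535 nm

Note: The de Broglie wavelength is comparable to the localization size, as expected from wave-particle duality.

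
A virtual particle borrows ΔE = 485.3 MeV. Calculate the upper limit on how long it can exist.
6.781 × 10^-25 s

Using the energy-time uncertainty principle:
ΔEΔt ≥ ℏ/2

For a virtual particle borrowing energy ΔE, the maximum lifetime is:
Δt_max = ℏ/(2ΔE)

Converting energy:
ΔE = 485.3 MeV = 7.775e-11 J

Δt_max = (1.055e-34 J·s) / (2 × 7.775e-11 J)
Δt_max = 6.781e-25 s = 6.781 × 10^-25 s

Virtual particles with higher borrowed energy exist for shorter times.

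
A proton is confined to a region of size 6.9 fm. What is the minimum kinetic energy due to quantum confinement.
108.957 keV

Using the uncertainty principle:

1. Position uncertainty: Δx ≈ 6.900e-15 m
2. Minimum momentum uncertainty: Δp = ℏ/(2Δx) = 7.642e-21 kg·m/s
3. Minimum kinetic energy:
   KE = (Δp)²/(2m) = (7.642e-21)²/(2 × 1.673e-27 kg)
   KE = 1.746e-14 J = 108.957 keV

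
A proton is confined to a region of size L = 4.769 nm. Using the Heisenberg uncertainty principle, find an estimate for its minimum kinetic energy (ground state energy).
228.086 neV

Using the uncertainty principle to estimate ground state energy:

1. The position uncertainty is approximately the confinement size:
   Δx ≈ L = 4.769e-09 m

2. From ΔxΔp ≥ ℏ/2, the minimum momentum uncertainty is:
   Δp ≈ ℏ/(2L) = 1.106e-26 kg·m/s

3. The kinetic energy is approximately:
   KE ≈ (Δp)²/(2m) = (1.106e-26)²/(2 × 1.673e-27 kg)
   KE ≈ 3.654e-26 J = 228.086 neV

This is an order-of-magnitude estimate of the ground state energy.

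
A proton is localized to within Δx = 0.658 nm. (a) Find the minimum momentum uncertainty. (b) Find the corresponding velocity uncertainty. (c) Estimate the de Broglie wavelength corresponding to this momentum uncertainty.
(a) Δp_min = 8.013 × 10^-26 kg·m/s
(b) Δv_min = 47.910 m/s
(c) λ_dB = 8.269 nm

Step-by-step:

(a) From the uncertainty principle:
Δp_min = ℏ/(2Δx) = (1.055e-34 J·s)/(2 × 6.580e-10 m) = 8.013e-26 kg·m/s

(b) The velocity uncertainty:
Δv = Δp/m = (8.013e-26 kg·m/s)/(1.673e-27 kg) = 4.791e+01 m/s = 47.910 m/s

(c) The de Broglie wavelength for this momentum:
λ = h/p = (6.626e-34 J·s)/(8.013e-26 kg·m/s) = 8.269e-09 m = 8.269 nm

Note: The de Broglie wavelength is comparable to the localization size, as expected from wave-particle duality.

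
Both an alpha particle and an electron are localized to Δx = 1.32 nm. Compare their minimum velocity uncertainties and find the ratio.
The electron has the larger minimum velocity uncertainty, by a ratio of 7294.3.

For both particles, Δp_min = ℏ/(2Δx) = 3.995e-26 kg·m/s (same for both).

The velocity uncertainty is Δv = Δp/m:
- alpha particle: Δv = 3.995e-26 / 6.645e-27 = 6.012e+00 m/s = 6.012 m/s
- electron: Δv = 3.995e-26 / 9.109e-31 = 4.385e+04 m/s = 43.851 km/s

Ratio: 4.385e+04 / 6.012e+00 = 7294.3

The lighter particle has larger velocity uncertainty because Δv ∝ 1/m.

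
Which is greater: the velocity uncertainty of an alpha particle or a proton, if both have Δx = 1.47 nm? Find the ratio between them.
The proton has the larger minimum velocity uncertainty, by a ratio of 4.0.

For both particles, Δp_min = ℏ/(2Δx) = 3.587e-26 kg·m/s (same for both).

The velocity uncertainty is Δv = Δp/m:
- alpha particle: Δv = 3.587e-26 / 6.645e-27 = 5.398e+00 m/s = 5.398 m/s
- proton: Δv = 3.587e-26 / 1.673e-27 = 2.145e+01 m/s = 21.445 m/s

Ratio: 2.145e+01 / 5.398e+00 = 4.0

The lighter particle has larger velocity uncertainty because Δv ∝ 1/m.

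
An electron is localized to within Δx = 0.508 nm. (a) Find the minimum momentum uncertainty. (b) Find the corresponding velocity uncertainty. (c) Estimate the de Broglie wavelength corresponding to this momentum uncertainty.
(a) Δp_min = 1.038 × 10^-25 kg·m/s
(b) Δv_min = 113.945 km/s
(c) λ_dB = 6.384 nm

Step-by-step:

(a) From the uncertainty principle:
Δp_min = ℏ/(2Δx) = (1.055e-34 J·s)/(2 × 5.080e-10 m) = 1.038e-25 kg·m/s

(b) The velocity uncertainty:
Δv = Δp/m = (1.038e-25 kg·m/s)/(9.109e-31 kg) = 1.139e+05 m/s = 113.945 km/s

(c) The de Broglie wavelength for this momentum:
λ = h/p = (6.626e-34 J·s)/(1.038e-25 kg·m/s) = 6.384e-09 m = 6.384 nm

Note: The de Broglie wavelength is comparable to the localization size, as expected from wave-particle duality.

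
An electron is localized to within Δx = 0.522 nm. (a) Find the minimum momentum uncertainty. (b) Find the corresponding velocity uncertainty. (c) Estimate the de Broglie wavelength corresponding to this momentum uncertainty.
(a) Δp_min = 1.010 × 10^-25 kg·m/s
(b) Δv_min = 110.889 km/s
(c) λ_dB = 6.560 nm

Step-by-step:

(a) From the uncertainty principle:
Δp_min = ℏ/(2Δx) = (1.055e-34 J·s)/(2 × 5.220e-10 m) = 1.010e-25 kg·m/s

(b) The velocity uncertainty:
Δv = Δp/m = (1.010e-25 kg·m/s)/(9.109e-31 kg) = 1.109e+05 m/s = 110.889 km/s

(c) The de Broglie wavelength for this momentum:
λ = h/p = (6.626e-34 J·s)/(1.010e-25 kg·m/s) = 6.560e-09 m = 6.560 nm

Note: The de Broglie wavelength is comparable to the localization size, as expected from wave-particle duality.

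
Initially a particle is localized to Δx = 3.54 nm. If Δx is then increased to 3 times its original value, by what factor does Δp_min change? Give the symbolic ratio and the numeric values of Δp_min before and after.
Original Δp_min = 1.490 × 10^-26 kg·m/s; new Δp'_min = 4.965 × 10^-27 kg·m/s; ratio Δp'_min/Δp_min = 1/3.

From the uncertainty principle ΔxΔp ≥ ℏ/2, the minimum momentum uncertainty is Δp_min = ℏ/(2Δx).

Original (Δx = 3.54 nm = 3.540e-09 m):
Δp_min = (1.055e-34 J·s)/(2 × 3.540e-09 m) = 1.490e-26 kg·m/s

When Δx → 3Δx:
Δp'_min = ℏ/(2 × 3Δx) = (1/3) × ℏ/(2Δx) = (1/3) × Δp_min
Δp'_min = 1/3 × 1.490e-26 kg·m/s = 4.965e-27 kg·m/s

Since Δp_min ∝ 1/Δx, when Δx is increased to 3 times its original value, Δp_min decreases to 1/3 of its original value.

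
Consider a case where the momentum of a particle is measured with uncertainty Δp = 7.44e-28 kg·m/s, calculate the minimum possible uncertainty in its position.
70.872 nm

Using the Heisenberg uncertainty principle:
ΔxΔp ≥ ℏ/2

The minimum uncertainty in position is:
Δx_min = ℏ/(2Δp)
Δx_min = (1.055e-34 J·s) / (2 × 7.440e-28 kg·m/s)
Δx_min = 7.087e-08 m = 70.872 nm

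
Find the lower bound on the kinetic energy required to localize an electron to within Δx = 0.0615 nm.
2.518 eV

Localizing a particle requires giving it sufficient momentum uncertainty:

1. From uncertainty principle: Δp ≥ ℏ/(2Δx)
   Δp_min = (1.055e-34 J·s) / (2 × 6.150e-11 m)
   Δp_min = 8.574e-25 kg·m/s

2. This momentum uncertainty corresponds to kinetic energy:
   KE ≈ (Δp)²/(2m) = (8.574e-25)²/(2 × 9.109e-31 kg)
   KE = 4.035e-19 J = 2.518 eV

Tighter localization requires more energy.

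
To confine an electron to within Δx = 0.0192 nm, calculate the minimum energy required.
25.838 eV

Localizing a particle requires giving it sufficient momentum uncertainty:

1. From uncertainty principle: Δp ≥ ℏ/(2Δx)
   Δp_min = (1.055e-34 J·s) / (2 × 1.920e-11 m)
   Δp_min = 2.746e-24 kg·m/s

2. This momentum uncertainty corresponds to kinetic energy:
   KE ≈ (Δp)²/(2m) = (2.746e-24)²/(2 × 9.109e-31 kg)
   KE = 4.140e-18 J = 25.838 eV

Tighter localization requires more energy.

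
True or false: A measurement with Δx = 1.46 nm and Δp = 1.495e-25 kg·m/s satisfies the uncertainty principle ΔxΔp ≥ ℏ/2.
Yes, it satisfies the uncertainty principle.

Calculate the product ΔxΔp:
ΔxΔp = (1.460e-09 m) × (1.495e-25 kg·m/s)
ΔxΔp = 2.183e-34 J·s

Compare to the minimum allowed value ℏ/2:
ℏ/2 = 5.273e-35 J·s

Since ΔxΔp = 2.183e-34 J·s ≥ 5.273e-35 J·s = ℏ/2,
the measurement satisfies the uncertainty principle.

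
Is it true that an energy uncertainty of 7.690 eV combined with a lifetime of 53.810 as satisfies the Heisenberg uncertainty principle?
Yes, it satisfies the uncertainty relation.

Calculate the product ΔEΔt:
ΔE = 7.690 eV = 1.232e-18 J
ΔEΔt = (1.232e-18 J) × (5.381e-17 s)
ΔEΔt = 6.630e-35 J·s

Compare to the minimum allowed value ℏ/2:
ℏ/2 = 5.273e-35 J·s

Since ΔEΔt = 6.630e-35 J·s ≥ 5.273e-35 J·s = ℏ/2,
this satisfies the uncertainty relation.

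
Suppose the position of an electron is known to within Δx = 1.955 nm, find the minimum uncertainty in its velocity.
29.608 km/s

Using the Heisenberg uncertainty principle and Δp = mΔv:
ΔxΔp ≥ ℏ/2
Δx(mΔv) ≥ ℏ/2

The minimum uncertainty in velocity is:
Δv_min = ℏ/(2mΔx)
Δv_min = (1.055e-34 J·s) / (2 × 9.109e-31 kg × 1.955e-09 m)
Δv_min = 2.961e+04 m/s = 29.608 km/s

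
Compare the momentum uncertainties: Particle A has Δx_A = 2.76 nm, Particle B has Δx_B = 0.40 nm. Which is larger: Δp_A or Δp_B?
Particle B has the larger minimum momentum uncertainty, by a factor of 6.90.

For each particle, the minimum momentum uncertainty is Δp_min = ℏ/(2Δx):

Particle A: Δp_A = ℏ/(2×2.760e-09 m) = 1.910e-26 kg·m/s
Particle B: Δp_B = ℏ/(2×4.000e-10 m) = 1.318e-25 kg·m/s

Ratio: Δp_B/Δp_A = 6.90

Since Δp_min ∝ 1/Δx, the particle with smaller position uncertainty (B) has larger momentum uncertainty.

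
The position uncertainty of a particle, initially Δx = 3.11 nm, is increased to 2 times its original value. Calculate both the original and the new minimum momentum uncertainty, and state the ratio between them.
Original Δp_min = 1.695 × 10^-26 kg·m/s; new Δp'_min = 8.477 × 10^-27 kg·m/s; ratio Δp'_min/Δp_min = 1/2.

From the uncertainty principle ΔxΔp ≥ ℏ/2, the minimum momentum uncertainty is Δp_min = ℏ/(2Δx).

Original (Δx = 3.11 nm = 3.110e-09 m):
Δp_min = (1.055e-34 J·s)/(2 × 3.110e-09 m) = 1.695e-26 kg·m/s

When Δx → 2Δx:
Δp'_min = ℏ/(2 × 2Δx) = (1/2) × ℏ/(2Δx) = (1/2) × Δp_min
Δp'_min = 1/2 × 1.695e-26 kg·m/s = 8.477e-27 kg·m/s

Since Δp_min ∝ 1/Δx, when Δx is increased to 2 times its original value, Δp_min decreases to 1/2 of its original value.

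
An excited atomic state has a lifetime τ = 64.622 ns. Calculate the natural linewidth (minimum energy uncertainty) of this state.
5.093 neV

Using the energy-time uncertainty principle:
ΔEΔt ≥ ℏ/2

The lifetime τ represents the time uncertainty Δt.
The natural linewidth (minimum energy uncertainty) is:

ΔE = ℏ/(2τ)
ΔE = (1.055e-34 J·s) / (2 × 6.462e-08 s)
ΔE = 8.160e-28 J = 5.093 neV

This natural linewidth limits the precision of spectroscopic measurements.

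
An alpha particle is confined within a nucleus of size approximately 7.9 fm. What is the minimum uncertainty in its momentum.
6.675 × 10^-21 kg·m/s

Using the Heisenberg uncertainty principle:
ΔxΔp ≥ ℏ/2

With Δx ≈ L = 7.900e-15 m (the confinement size):
Δp_min = ℏ/(2Δx)
Δp_min = (1.055e-34 J·s) / (2 × 7.900e-15 m)
Δp_min = 6.675e-21 kg·m/s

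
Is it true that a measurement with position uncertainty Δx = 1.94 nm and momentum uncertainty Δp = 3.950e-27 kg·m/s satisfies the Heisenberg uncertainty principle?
No, it violates the uncertainty principle (impossible measurement).

Calculate the product ΔxΔp:
ΔxΔp = (1.940e-09 m) × (3.950e-27 kg·m/s)
ΔxΔp = 7.663e-36 J·s

Compare to the minimum allowed value ℏ/2:
ℏ/2 = 5.273e-35 J·s

Since ΔxΔp = 7.663e-36 J·s < 5.273e-35 J·s = ℏ/2,
the measurement violates the uncertainty principle.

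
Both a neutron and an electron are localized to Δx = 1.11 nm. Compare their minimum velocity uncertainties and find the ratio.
The electron has the larger minimum velocity uncertainty, by a ratio of 1838.7.

For both particles, Δp_min = ℏ/(2Δx) = 4.750e-26 kg·m/s (same for both).

The velocity uncertainty is Δv = Δp/m:
- neutron: Δv = 4.750e-26 / 1.675e-27 = 2.836e+01 m/s = 28.361 m/s
- electron: Δv = 4.750e-26 / 9.109e-31 = 5.215e+04 m/s = 52.148 km/s

Ratio: 5.215e+04 / 2.836e+01 = 1838.7

The lighter particle has larger velocity uncertainty because Δv ∝ 1/m.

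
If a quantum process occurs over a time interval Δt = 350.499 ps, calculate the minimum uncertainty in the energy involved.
938.964 neV

Using the energy-time uncertainty principle:
ΔEΔt ≥ ℏ/2

The minimum uncertainty in energy is:
ΔE_min = ℏ/(2Δt)
ΔE_min = (1.055e-34 J·s) / (2 × 3.505e-10 s)
ΔE_min = 1.504e-25 J = 938.964 neV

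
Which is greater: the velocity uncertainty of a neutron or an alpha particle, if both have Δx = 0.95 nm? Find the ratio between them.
The neutron has the larger minimum velocity uncertainty, by a ratio of 4.0.

For both particles, Δp_min = ℏ/(2Δx) = 5.550e-26 kg·m/s (same for both).

The velocity uncertainty is Δv = Δp/m:
- neutron: Δv = 5.550e-26 / 1.675e-27 = 3.314e+01 m/s = 33.138 m/s
- alpha particle: Δv = 5.550e-26 / 6.645e-27 = 8.353e+00 m/s = 8.353 m/s

Ratio: 3.314e+01 / 8.353e+00 = 4.0

The lighter particle has larger velocity uncertainty because Δv ∝ 1/m.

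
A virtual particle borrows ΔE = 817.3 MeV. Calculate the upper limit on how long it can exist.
4.027 × 10^-25 s

Using the energy-time uncertainty principle:
ΔEΔt ≥ ℏ/2

For a virtual particle borrowing energy ΔE, the maximum lifetime is:
Δt_max = ℏ/(2ΔE)

Converting energy:
ΔE = 817.3 MeV = 1.309e-10 J

Δt_max = (1.055e-34 J·s) / (2 × 1.309e-10 J)
Δt_max = 4.027e-25 s = 4.027 × 10^-25 s

Virtual particles with higher borrowed energy exist for shorter times.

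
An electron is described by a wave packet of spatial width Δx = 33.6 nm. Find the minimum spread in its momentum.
1.569 × 10^-27 kg·m/s

For a wave packet, the spatial width Δx and momentum spread Δp are related by the uncertainty principle:
ΔxΔp ≥ ℏ/2

The minimum momentum spread is:
Δp_min = ℏ/(2Δx)
Δp_min = (1.055e-34 J·s) / (2 × 3.360e-08 m)
Δp_min = 1.569e-27 kg·m/s

A wave packet cannot have both a well-defined position and well-defined momentum.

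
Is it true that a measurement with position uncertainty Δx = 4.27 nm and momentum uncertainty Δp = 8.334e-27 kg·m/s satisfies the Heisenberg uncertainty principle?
No, it violates the uncertainty principle (impossible measurement).

Calculate the product ΔxΔp:
ΔxΔp = (4.270e-09 m) × (8.334e-27 kg·m/s)
ΔxΔp = 3.559e-35 J·s

Compare to the minimum allowed value ℏ/2:
ℏ/2 = 5.273e-35 J·s

Since ΔxΔp = 3.559e-35 J·s < 5.273e-35 J·s = ℏ/2,
the measurement violates the uncertainty principle.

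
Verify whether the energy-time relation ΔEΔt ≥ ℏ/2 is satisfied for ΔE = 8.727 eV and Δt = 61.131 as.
Yes, it satisfies the uncertainty relation.

Calculate the product ΔEΔt:
ΔE = 8.727 eV = 1.398e-18 J
ΔEΔt = (1.398e-18 J) × (6.113e-17 s)
ΔEΔt = 8.547e-35 J·s

Compare to the minimum allowed value ℏ/2:
ℏ/2 = 5.273e-35 J·s

Since ΔEΔt = 8.547e-35 J·s ≥ 5.273e-35 J·s = ℏ/2,
this satisfies the uncertainty relation.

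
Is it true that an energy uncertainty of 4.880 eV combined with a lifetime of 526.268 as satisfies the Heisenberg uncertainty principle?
Yes, it satisfies the uncertainty relation.

Calculate the product ΔEΔt:
ΔE = 4.880 eV = 7.819e-19 J
ΔEΔt = (7.819e-19 J) × (5.263e-16 s)
ΔEΔt = 4.115e-34 J·s

Compare to the minimum allowed value ℏ/2:
ℏ/2 = 5.273e-35 J·s

Since ΔEΔt = 4.115e-34 J·s ≥ 5.273e-35 J·s = ℏ/2,
this satisfies the uncertainty relation.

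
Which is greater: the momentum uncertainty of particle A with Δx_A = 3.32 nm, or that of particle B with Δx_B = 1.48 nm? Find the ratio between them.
Particle B has the larger minimum momentum uncertainty, by a factor of 2.24.

For each particle, the minimum momentum uncertainty is Δp_min = ℏ/(2Δx):

Particle A: Δp_A = ℏ/(2×3.320e-09 m) = 1.588e-26 kg·m/s
Particle B: Δp_B = ℏ/(2×1.480e-09 m) = 3.563e-26 kg·m/s

Ratio: Δp_B/Δp_A = 2.24

Since Δp_min ∝ 1/Δx, the particle with smaller position uncertainty (B) has larger momentum uncertainty.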